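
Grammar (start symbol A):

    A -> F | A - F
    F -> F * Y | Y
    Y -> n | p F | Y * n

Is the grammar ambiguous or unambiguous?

Witness: n * n

Derivation 1: A ⇒ F ⇒ F * Y ⇒ Y * Y ⇒ n * Y ⇒ n * n
Derivation 2: A ⇒ F ⇒ Y ⇒ Y * n ⇒ n * n

Two distinct leftmost derivations for the same string.

Ambiguous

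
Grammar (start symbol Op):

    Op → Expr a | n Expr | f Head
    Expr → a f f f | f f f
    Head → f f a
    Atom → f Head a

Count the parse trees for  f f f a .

2

Parse trees for f f f a:
  [Op [Expr f f f] a]
  [Op f [Head f f a]]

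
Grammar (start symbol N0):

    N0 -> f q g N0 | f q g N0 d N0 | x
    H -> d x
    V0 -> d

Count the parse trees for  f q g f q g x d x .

2

Parse trees for f q g f q g x d x:
  [N0 f q g [N0 f q g [N0 x] d [N0 x]]]
  [N0 f q g [N0 f q g [N0 x]] d [N0 x]]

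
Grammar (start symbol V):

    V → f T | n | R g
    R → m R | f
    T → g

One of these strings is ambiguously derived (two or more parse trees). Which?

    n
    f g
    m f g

n: 1 tree
f g: 2 trees
m f g: 1 tree

f g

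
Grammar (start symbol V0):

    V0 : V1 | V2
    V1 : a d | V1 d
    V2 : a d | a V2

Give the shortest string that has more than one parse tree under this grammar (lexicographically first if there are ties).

length 2: a d has 2 parse trees

Two derivations of a d:
  V0 ⇒ V1 ⇒ a d
  V0 ⇒ V2 ⇒ a d

a d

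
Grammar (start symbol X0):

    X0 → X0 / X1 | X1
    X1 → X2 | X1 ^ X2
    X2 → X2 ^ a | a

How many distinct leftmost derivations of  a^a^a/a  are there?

Parse trees for a^a^a/a:
  [X0 [X0 [X1 [X2 [X2 [X2 a] ^ a] ^ a]]] / [X1 [X2 a]]]
  [X0 [X0 [X1 [X1 [X2 a]] ^ [X2 [X2 a] ^ a]]] / [X1 [X2 a]]]
  [X0 [X0 [X1 [X1 [X2 [X2 a] ^ a]] ^ [X2 a]]] / [X1 [X2 a]]]
  [X0 [X0 [X1 [X1 [X1 [X2 a]] ^ [X2 a]] ^ [X2 a]]] / [X1 [X2 a]]]

4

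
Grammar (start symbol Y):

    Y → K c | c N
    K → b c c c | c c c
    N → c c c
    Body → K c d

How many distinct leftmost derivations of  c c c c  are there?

2

Parse trees for c c c c:
  [Y [K c c c] c]
  [Y c [N c c c]]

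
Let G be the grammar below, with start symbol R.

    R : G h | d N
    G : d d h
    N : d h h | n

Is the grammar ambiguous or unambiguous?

Witness: d d h h

Derivation 1: R ⇒ G h ⇒ d d h h
Derivation 2: R ⇒ d N ⇒ d d h h

Two distinct leftmost derivations for the same string.

Ambiguous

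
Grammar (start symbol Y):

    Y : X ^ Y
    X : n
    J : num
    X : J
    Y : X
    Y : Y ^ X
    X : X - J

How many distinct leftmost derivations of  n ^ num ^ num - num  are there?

4

Parse trees for n ^ num ^ num - num:
  [Y [X n] ^ [Y [X [J num]] ^ [Y [X [X [J num]] - [J num]]]]]
  [Y [X n] ^ [Y [Y [X [J num]]] ^ [X [X [J num]] - [J num]]]]
  [Y [Y [X n] ^ [Y [X [J num]]]] ^ [X [X [J num]] - [J num]]]
  [Y [Y [Y [X n]] ^ [X [J num]]] ^ [X [X [J num]] - [J num]]]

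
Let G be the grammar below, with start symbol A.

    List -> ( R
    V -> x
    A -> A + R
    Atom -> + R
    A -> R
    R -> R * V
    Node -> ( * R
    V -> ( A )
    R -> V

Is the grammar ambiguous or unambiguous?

Unambiguous

(Atom, Node, List are unreachable from A, so their rules don't affect L(A).) This is a standard precedence ladder (A over R over V), with each level left-recursive on its own operator ('+' at A, '*' at R). That structure is LR(1), hence unambiguous.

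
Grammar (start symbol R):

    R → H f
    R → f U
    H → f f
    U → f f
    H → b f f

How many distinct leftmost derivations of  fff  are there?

2

Parse trees for fff:
  [R [H f f] f]
  [R f [U f f]]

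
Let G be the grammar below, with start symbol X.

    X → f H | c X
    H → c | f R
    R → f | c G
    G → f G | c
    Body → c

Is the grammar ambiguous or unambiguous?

(Body is unreachable from X, so its rules don't affect L(X).) The reachable rules are right-linear with at most one rule per (nonterminal, next-terminal) pair. Each input token forces the next rule, so parsing is deterministic.

Unambiguous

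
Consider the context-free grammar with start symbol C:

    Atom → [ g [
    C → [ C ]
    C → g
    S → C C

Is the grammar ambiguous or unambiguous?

Only C is reachable from C; ignoring the rest: L(C) is { openⁿ atom closeⁿ : n ≥ 0 }. The bracket depth fixes n, and the derivation is forced at every step.

Unambiguous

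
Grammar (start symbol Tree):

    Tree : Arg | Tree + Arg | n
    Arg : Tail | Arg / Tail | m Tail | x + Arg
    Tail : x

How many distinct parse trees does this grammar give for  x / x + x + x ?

Parse trees for x / x + x + x:
  [Tree [Tree [Arg [Arg [Tail x]] / [Tail x]]] + [Arg x + [Arg [Tail x]]]]
  [Tree [Tree [Tree [Arg [Arg [Tail x]] / [Tail x]]] + [Arg [Tail x]]] + [Arg [Tail x]]]

2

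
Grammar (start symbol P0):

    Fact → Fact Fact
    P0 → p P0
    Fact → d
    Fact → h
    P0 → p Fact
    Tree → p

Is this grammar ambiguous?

Ambiguous

Witness: p d d d

Derivation 1: P0 ⇒ p Fact ⇒ p Fact Fact ⇒ p Fact Fact Fact ⇒ p d Fact Fact ⇒ p d d Fact ⇒ p d d d
Derivation 2: P0 ⇒ p Fact ⇒ p Fact Fact ⇒ p d Fact ⇒ p d Fact Fact ⇒ p d d Fact ⇒ p d d d

Two distinct leftmost derivations for the same string.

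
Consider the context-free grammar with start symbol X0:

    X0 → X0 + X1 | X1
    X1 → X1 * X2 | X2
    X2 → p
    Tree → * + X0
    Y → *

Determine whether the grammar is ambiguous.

Unambiguous

(Tree, Y are unreachable from X0, so their rules don't affect L(X0).) The grammar is stratified — X0 handles '+' (left-recursive), X1 handles '*', X2 atoms. Each operator has a fixed associativity and precedence level, so every string has one parse.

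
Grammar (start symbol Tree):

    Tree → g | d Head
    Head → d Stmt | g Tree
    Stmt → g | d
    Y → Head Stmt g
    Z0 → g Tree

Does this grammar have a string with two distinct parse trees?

Unambiguous

Only Tree, Head, Stmt are reachable from Tree; ignoring the rest: Restricted to the reachable nonterminals, every rule has the form A → t or A → t B, and no two rules for the same A share a first terminal. The grammar encodes a DFA — one run per string.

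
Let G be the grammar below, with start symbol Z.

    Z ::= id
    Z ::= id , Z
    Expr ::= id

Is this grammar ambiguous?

Only Z is reachable from Z; ignoring the rest: The reachable grammar is A → atom sep A | atom. Each atom is followed by either the separator (recurse) or end-of-string (stop) — no choice point.

Unambiguous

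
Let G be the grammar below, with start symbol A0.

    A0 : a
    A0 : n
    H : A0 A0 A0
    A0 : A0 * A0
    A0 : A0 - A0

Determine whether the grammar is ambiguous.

Ambiguous

Witness: a * a * a

Derivation 1: A0 ⇒ A0 * A0 ⇒ a * A0 ⇒ a * A0 * A0 ⇒ a * a * A0 ⇒ a * a * a
Derivation 2: A0 ⇒ A0 * A0 ⇒ A0 * A0 * A0 ⇒ a * A0 * A0 ⇒ a * a * A0 ⇒ a * a * a

Two distinct leftmost derivations for the same string.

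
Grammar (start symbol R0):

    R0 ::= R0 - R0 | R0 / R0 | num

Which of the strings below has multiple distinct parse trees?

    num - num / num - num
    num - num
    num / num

num - num / num - num: 5 trees
num - num: 1 tree
num / num: 1 tree

num - num / num - num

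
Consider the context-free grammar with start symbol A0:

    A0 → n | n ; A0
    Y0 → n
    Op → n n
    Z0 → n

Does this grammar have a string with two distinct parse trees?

Only A0 is reachable from A0; ignoring the rest: The reachable grammar is A → atom sep A | atom. Each atom is followed by either the separator (recurse) or end-of-string (stop) — no choice point.

Unambiguous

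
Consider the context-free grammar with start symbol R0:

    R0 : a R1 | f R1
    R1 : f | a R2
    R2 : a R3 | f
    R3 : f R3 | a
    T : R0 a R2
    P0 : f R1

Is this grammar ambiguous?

Only R0, R1, R2, R3 are reachable from R0; ignoring the rest: Each reachable nonterminal has at most one production per leading terminal, and all productions are right-linear; the derivation is determined token-by-token.

Unambiguous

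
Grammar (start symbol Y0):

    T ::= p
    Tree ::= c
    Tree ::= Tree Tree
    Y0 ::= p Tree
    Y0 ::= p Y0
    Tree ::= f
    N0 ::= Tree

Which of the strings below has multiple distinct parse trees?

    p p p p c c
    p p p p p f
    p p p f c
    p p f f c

p p p p c c: 1 tree
p p p p p f: 1 tree
p p p f c: 1 tree
p p f f c: 2 trees

p p f f c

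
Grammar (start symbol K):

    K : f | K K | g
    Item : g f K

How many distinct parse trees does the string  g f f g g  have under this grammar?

14

Parse trees for g f f g g (showing first 6 of 14):
  [K [K g] [K [K f] [K [K f] [K [K g] [K g]]]]]
  [K [K g] [K [K f] [K [K [K f] [K g]] [K g]]]]
  [K [K g] [K [K [K f] [K f]] [K [K g] [K g]]]]
  [K [K g] [K [K [K f] [K [K f] [K g]]] [K g]]]
  [K [K g] [K [K [K [K f] [K f]] [K g]] [K g]]]
  [K [K [K g] [K f]] [K [K f] [K [K g] [K g]]]]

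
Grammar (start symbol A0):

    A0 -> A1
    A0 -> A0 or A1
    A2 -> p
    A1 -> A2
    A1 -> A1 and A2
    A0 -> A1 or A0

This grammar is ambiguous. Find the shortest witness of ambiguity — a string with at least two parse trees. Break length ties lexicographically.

length 1: no string has ≥2 trees
length 3: p or p has 2 parse trees

Two derivations of p or p:
  A0 ⇒ A0 or A1 ⇒ A1 or A1 ⇒ A2 or A1 ⇒ p or A1 ⇒ p or A2 ⇒ p or p
  A0 ⇒ A1 or A0 ⇒ A2 or A0 ⇒ p or A0 ⇒ p or A1 ⇒ p or A2 ⇒ p or p

p or p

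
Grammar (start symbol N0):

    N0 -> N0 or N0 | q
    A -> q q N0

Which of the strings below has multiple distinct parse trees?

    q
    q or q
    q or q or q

q: 1 tree
q or q: 1 tree
q or q or q: 2 trees

q or q or q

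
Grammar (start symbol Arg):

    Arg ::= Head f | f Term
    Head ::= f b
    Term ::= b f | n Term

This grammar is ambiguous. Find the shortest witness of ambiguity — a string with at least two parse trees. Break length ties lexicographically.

length 3: f b f has 2 parse trees

Two derivations of f b f:
  Arg ⇒ Head f ⇒ f b f
  Arg ⇒ f Term ⇒ f b f

f b f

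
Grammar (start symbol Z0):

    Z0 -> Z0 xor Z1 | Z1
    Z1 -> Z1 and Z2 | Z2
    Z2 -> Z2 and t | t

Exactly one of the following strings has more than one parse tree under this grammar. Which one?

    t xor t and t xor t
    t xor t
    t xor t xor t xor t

t xor t and t xor t: 2 trees
t xor t: 1 tree
t xor t xor t xor t: 1 tree

t xor t and t xor t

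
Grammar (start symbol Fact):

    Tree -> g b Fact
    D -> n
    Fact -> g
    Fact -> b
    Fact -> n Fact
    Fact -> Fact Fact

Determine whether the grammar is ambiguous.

Ambiguous

Witness: b b b

Derivation 1: Fact ⇒ Fact Fact ⇒ b Fact ⇒ b Fact Fact ⇒ b b Fact ⇒ b b b
Derivation 2: Fact ⇒ Fact Fact ⇒ Fact Fact Fact ⇒ b Fact Fact ⇒ b b Fact ⇒ b b b

Two distinct leftmost derivations for the same string.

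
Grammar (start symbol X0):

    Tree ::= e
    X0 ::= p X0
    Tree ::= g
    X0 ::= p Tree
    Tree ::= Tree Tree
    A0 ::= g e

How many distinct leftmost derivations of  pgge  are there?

2

Parse trees for pgge:
  [X0 p [Tree [Tree g] [Tree [Tree g] [Tree e]]]]
  [X0 p [Tree [Tree [Tree g] [Tree g]] [Tree e]]]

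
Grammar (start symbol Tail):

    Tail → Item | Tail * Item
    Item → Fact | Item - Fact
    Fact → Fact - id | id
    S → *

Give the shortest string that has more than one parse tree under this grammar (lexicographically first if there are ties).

id - id

length 1: no string has ≥2 trees
length 3: id - id has 2 parse trees

Two derivations of id - id:
  Tail ⇒ Item ⇒ Fact ⇒ Fact - id ⇒ id - id
  Tail ⇒ Item ⇒ Item - Fact ⇒ Fact - Fact ⇒ id - Fact ⇒ id - id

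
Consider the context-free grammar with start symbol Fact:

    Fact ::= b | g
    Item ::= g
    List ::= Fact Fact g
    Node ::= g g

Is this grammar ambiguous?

Only Fact is reachable from Fact; ignoring the rest: Restricted to the reachable nonterminals, every rule has the form A → t or A → t B, and no two rules for the same A share a first terminal. The grammar encodes a DFA — one run per string.

Unambiguous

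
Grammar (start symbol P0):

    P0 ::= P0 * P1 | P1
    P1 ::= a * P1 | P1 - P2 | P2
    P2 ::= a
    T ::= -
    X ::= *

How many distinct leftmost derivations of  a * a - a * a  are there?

Parse trees for a * a - a * a:
  [P0 [P0 [P0 [P1 [P2 a]]] * [P1 [P1 [P2 a]] - [P2 a]]] * [P1 [P2 a]]]
  [P0 [P0 [P1 a * [P1 [P1 [P2 a]] - [P2 a]]]] * [P1 [P2 a]]]
  [P0 [P0 [P1 [P1 a * [P1 [P2 a]]] - [P2 a]]] * [P1 [P2 a]]]

3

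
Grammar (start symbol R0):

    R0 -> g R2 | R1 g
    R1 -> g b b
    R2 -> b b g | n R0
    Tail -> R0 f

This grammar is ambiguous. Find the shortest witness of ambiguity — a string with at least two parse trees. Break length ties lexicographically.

length 4: g b b g has 2 parse trees

Two derivations of g b b g:
  R0 ⇒ g R2 ⇒ g b b g
  R0 ⇒ R1 g ⇒ g b b g

g b b g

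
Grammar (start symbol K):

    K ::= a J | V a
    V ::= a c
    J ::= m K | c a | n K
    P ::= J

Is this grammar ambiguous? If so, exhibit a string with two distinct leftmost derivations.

Witness: a c a

Derivation 1: K ⇒ a J ⇒ a c a
Derivation 2: K ⇒ V a ⇒ a c a

Two distinct leftmost derivations for the same string.

Ambiguous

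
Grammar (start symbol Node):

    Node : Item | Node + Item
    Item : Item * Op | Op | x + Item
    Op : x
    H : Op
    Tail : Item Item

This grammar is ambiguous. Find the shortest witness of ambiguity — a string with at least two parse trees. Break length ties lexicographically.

x + x

length 1: no string has ≥2 trees
length 3: x + x has 2 parse trees

Two derivations of x + x:
  Node ⇒ Item ⇒ x + Item ⇒ x + Op ⇒ x + x
  Node ⇒ Node + Item ⇒ Item + Item ⇒ Op + Item ⇒ x + Item ⇒ x + Op ⇒ x + x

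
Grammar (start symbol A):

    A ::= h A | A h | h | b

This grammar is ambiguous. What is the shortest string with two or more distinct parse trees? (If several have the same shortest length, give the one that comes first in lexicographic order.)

length 1: no string has ≥2 trees
length 2: h h has 2 parse trees

Two derivations of h h:
  A ⇒ h A ⇒ h h
  A ⇒ A h ⇒ h h

h h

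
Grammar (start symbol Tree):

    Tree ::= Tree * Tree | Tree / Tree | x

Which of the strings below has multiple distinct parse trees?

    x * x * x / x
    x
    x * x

x * x * x / x: 5 trees
x: 1 tree
x * x: 1 tree

x * x * x / x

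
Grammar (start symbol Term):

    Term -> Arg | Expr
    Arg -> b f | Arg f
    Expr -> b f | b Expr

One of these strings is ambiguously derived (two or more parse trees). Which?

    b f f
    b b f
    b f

b f

b f f: 1 tree
b b f: 1 tree
b f: 2 trees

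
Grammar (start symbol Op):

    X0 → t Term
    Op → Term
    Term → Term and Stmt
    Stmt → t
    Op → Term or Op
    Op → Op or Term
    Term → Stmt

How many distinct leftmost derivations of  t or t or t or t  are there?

8

Parse trees for t or t or t or t:
  [Op [Term [Stmt t]] or [Op [Term [Stmt t]] or [Op [Term [Stmt t]] or [Op [Term [Stmt t]]]]]]
  [Op [Term [Stmt t]] or [Op [Term [Stmt t]] or [Op [Op [Term [Stmt t]]] or [Term [Stmt t]]]]]
  [Op [Term [Stmt t]] or [Op [Op [Term [Stmt t]] or [Op [Term [Stmt t]]]] or [Term [Stmt t]]]]
  [Op [Term [Stmt t]] or [Op [Op [Op [Term [Stmt t]]] or [Term [Stmt t]]] or [Term [Stmt t]]]]
  [Op [Op [Term [Stmt t]] or [Op [Term [Stmt t]] or [Op [Term [Stmt t]]]]] or [Term [Stmt t]]]
  [Op [Op [Term [Stmt t]] or [Op [Op [Term [Stmt t]]] or [Term [Stmt t]]]] or [Term [Stmt t]]]
  [Op [Op [Op [Term [Stmt t]] or [Op [Term [Stmt t]]]] or [Term [Stmt t]]] or [Term [Stmt t]]]
  [Op [Op [Op [Op [Term [Stmt t]]] or [Term [Stmt t]]] or [Term [Stmt t]]] or [Term [Stmt t]]]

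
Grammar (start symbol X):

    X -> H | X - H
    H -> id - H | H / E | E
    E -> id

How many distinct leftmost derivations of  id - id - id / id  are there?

Parse trees for id - id - id / id:
  [X [H id - [H id - [H [H [E id]] / [E id]]]]]
  [X [H id - [H [H id - [H [E id]]] / [E id]]]]
  [X [H [H id - [H id - [H [E id]]]] / [E id]]]
  [X [X [H [E id]]] - [H id - [H [H [E id]] / [E id]]]]
  [X [X [H [E id]]] - [H [H id - [H [E id]]] / [E id]]]
  [X [X [H id - [H [E id]]]] - [H [H [E id]] / [E id]]]
  [X [X [X [H [E id]]] - [H [E id]]] - [H [H [E id]] / [E id]]]

7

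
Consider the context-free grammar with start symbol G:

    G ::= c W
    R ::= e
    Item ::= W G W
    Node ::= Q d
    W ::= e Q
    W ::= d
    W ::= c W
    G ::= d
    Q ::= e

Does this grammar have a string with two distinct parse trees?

(R, Item, Node are unreachable from G, so their rules don't affect L(G).) Restricted to the reachable nonterminals, every rule has the form A → t or A → t B, and no two rules for the same A share a first terminal. The grammar encodes a DFA — one run per string.

Unambiguous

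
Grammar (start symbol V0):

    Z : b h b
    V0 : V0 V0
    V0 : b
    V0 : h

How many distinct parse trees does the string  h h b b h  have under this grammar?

Parse trees for h h b b h (showing first 6 of 14):
  [V0 [V0 h] [V0 [V0 h] [V0 [V0 b] [V0 [V0 b] [V0 h]]]]]
  [V0 [V0 h] [V0 [V0 h] [V0 [V0 [V0 b] [V0 b]] [V0 h]]]]
  [V0 [V0 h] [V0 [V0 [V0 h] [V0 b]] [V0 [V0 b] [V0 h]]]]
  [V0 [V0 h] [V0 [V0 [V0 h] [V0 [V0 b] [V0 b]]] [V0 h]]]
  [V0 [V0 h] [V0 [V0 [V0 [V0 h] [V0 b]] [V0 b]] [V0 h]]]
  [V0 [V0 [V0 h] [V0 h]] [V0 [V0 b] [V0 [V0 b] [V0 h]]]]

14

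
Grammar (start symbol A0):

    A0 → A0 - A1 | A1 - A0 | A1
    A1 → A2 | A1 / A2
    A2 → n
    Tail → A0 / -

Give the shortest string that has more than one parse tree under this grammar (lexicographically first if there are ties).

n - n

length 1: no string has ≥2 trees
length 3: n - n has 2 parse trees

Two derivations of n - n:
  A0 ⇒ A0 - A1 ⇒ A1 - A1 ⇒ A2 - A1 ⇒ n - A1 ⇒ n - A2 ⇒ n - n
  A0 ⇒ A1 - A0 ⇒ A2 - A0 ⇒ n - A0 ⇒ n - A1 ⇒ n - A2 ⇒ n - n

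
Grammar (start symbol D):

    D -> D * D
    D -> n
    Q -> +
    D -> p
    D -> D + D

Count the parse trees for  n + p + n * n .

Parse trees for n + p + n * n:
  [D [D [D n] + [D [D p] + [D n]]] * [D n]]
  [D [D [D [D n] + [D p]] + [D n]] * [D n]]
  [D [D n] + [D [D [D p] + [D n]] * [D n]]]
  [D [D n] + [D [D p] + [D [D n] * [D n]]]]
  [D [D [D n] + [D p]] + [D [D n] * [D n]]]

5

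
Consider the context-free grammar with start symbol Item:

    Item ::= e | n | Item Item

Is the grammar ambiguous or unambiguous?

Ambiguous

Witness: e e e

Derivation 1: Item ⇒ Item Item ⇒ e Item ⇒ e Item Item ⇒ e e Item ⇒ e e e
Derivation 2: Item ⇒ Item Item ⇒ Item Item Item ⇒ e Item Item ⇒ e e Item ⇒ e e e

Two distinct leftmost derivations for the same string.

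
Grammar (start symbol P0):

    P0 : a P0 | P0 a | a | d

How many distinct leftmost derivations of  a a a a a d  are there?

Parse trees for a a a a a d:
  [P0 a [P0 a [P0 a [P0 a [P0 a [P0 d]]]]]]

1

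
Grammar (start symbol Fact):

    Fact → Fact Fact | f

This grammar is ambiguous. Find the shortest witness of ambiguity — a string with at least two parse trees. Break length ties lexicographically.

length 1: no string has ≥2 trees
length 2: no string has ≥2 trees
length 3: f f f has 2 parse trees

Two derivations of f f f:
  Fact ⇒ Fact Fact ⇒ Fact Fact Fact ⇒ f Fact Fact ⇒ f f Fact ⇒ f f f
  Fact ⇒ Fact Fact ⇒ f Fact ⇒ f Fact Fact ⇒ f f Fact ⇒ f f f

f f f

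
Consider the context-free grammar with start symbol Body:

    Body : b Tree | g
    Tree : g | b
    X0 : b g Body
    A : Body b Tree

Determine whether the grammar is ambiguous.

Unambiguous

Only Body, Tree are reachable from Body; ignoring the rest: Restricted to the reachable nonterminals, every rule has the form A → t or A → t B, and no two rules for the same A share a first terminal. The grammar encodes a DFA — one run per string.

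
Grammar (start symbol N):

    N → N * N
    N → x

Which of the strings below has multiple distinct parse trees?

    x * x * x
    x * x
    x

x * x * x

x * x * x: 2 trees
x * x: 1 tree
x: 1 tree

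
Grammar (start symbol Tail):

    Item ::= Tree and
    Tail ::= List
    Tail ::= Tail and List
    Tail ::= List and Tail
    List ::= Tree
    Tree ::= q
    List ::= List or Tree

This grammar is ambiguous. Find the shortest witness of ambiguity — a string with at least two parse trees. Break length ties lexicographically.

length 1: no string has ≥2 trees
length 3: q and q has 2 parse trees

Two derivations of q and q:
  Tail ⇒ Tail and List ⇒ List and List ⇒ Tree and List ⇒ q and List ⇒ q and Tree ⇒ q and q
  Tail ⇒ List and Tail ⇒ Tree and Tail ⇒ q and Tail ⇒ q and List ⇒ q and Tree ⇒ q and q

q and q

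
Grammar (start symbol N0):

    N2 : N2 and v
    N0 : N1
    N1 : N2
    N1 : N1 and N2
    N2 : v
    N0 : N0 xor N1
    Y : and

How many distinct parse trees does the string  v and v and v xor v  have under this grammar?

4

Parse trees for v and v and v xor v:
  [N0 [N0 [N1 [N2 [N2 [N2 v] and v] and v]]] xor [N1 [N2 v]]]
  [N0 [N0 [N1 [N1 [N2 v]] and [N2 [N2 v] and v]]] xor [N1 [N2 v]]]
  [N0 [N0 [N1 [N1 [N2 [N2 v] and v]] and [N2 v]]] xor [N1 [N2 v]]]
  [N0 [N0 [N1 [N1 [N1 [N2 v]] and [N2 v]] and [N2 v]]] xor [N1 [N2 v]]]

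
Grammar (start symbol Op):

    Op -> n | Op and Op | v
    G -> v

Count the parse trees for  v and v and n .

2

Parse trees for v and v and n:
  [Op [Op v] and [Op [Op v] and [Op n]]]
  [Op [Op [Op v] and [Op v]] and [Op n]]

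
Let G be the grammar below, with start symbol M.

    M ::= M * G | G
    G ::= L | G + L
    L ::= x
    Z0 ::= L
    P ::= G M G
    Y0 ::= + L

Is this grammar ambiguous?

Unambiguous

Only M, G, L are reachable from M; ignoring the rest: The grammar is stratified — M handles '*' (left-recursive), G handles '+', L atoms. Each operator has a fixed associativity and precedence level, so every string has one parse.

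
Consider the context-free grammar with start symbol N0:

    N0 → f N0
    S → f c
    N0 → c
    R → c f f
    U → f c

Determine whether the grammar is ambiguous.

Only N0 is reachable from N0; ignoring the rest: The reachable rules are right-linear with at most one rule per (nonterminal, next-terminal) pair. Each input token forces the next rule, so parsing is deterministic.

Unambiguous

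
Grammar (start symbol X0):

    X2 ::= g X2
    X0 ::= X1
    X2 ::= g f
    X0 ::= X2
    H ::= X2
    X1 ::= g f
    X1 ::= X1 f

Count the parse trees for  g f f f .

1

Parse trees for g f f f:
  [X0 [X1 [X1 [X1 g f] f] f]]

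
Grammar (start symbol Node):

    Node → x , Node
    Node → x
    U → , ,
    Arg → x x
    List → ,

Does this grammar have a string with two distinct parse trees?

Only Node is reachable from Node; ignoring the rest: The reachable grammar is A → atom sep A | atom. Each atom is followed by either the separator (recurse) or end-of-string (stop) — no choice point.

Unambiguous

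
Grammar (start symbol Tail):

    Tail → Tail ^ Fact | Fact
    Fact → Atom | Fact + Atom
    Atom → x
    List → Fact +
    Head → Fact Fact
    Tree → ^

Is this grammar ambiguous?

Unambiguous

(List, Head, Tree are unreachable from Tail, so their rules don't affect L(Tail).) This is a standard precedence ladder (Tail over Fact over Atom), with each level left-recursive on its own operator ('^' at Tail, '+' at Fact). That structure is LR(1), hence unambiguous.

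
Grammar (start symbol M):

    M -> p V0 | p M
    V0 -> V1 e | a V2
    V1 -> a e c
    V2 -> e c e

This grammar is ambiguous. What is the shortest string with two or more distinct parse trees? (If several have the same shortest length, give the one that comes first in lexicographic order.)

length 5: p a e c e has 2 parse trees

Two derivations of p a e c e:
  M ⇒ p V0 ⇒ p V1 e ⇒ p a e c e
  M ⇒ p V0 ⇒ p a V2 ⇒ p a e c e

p a e c e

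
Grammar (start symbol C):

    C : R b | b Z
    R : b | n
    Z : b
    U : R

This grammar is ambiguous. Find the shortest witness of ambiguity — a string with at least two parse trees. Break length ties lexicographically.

b b

length 2: b b has 2 parse trees

Two derivations of b b:
  C ⇒ R b ⇒ b b
  C ⇒ b Z ⇒ b b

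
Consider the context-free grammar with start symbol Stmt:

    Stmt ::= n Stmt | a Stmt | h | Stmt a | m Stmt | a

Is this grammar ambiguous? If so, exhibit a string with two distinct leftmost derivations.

Witness: a a

Derivation 1: Stmt ⇒ a Stmt ⇒ a a
Derivation 2: Stmt ⇒ Stmt a ⇒ a a

Two distinct leftmost derivations for the same string.

Ambiguous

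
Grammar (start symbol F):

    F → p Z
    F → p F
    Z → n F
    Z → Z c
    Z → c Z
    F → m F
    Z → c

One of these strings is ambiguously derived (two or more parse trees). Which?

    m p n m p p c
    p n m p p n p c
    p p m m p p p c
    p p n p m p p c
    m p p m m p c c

m p n m p p c: 1 tree
p n m p p n p c: 1 tree
p p m m p p p c: 1 tree
p p n p m p p c: 1 tree
m p p m m p c c: 2 trees

m p p m m p c c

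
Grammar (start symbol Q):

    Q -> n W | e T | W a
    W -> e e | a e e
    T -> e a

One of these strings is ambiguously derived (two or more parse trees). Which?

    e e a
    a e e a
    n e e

e e a: 2 trees
a e e a: 1 tree
n e e: 1 tree

e e a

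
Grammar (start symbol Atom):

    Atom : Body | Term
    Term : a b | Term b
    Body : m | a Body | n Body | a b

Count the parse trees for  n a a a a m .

Parse trees for n a a a a m:
  [Atom [Body n [Body a [Body a [Body a [Body a [Body m]]]]]]]

1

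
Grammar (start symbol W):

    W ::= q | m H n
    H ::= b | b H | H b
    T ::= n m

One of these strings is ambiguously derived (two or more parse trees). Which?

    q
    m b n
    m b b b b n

m b b b b n

q: 1 tree
m b n: 1 tree
m b b b b n: 8 trees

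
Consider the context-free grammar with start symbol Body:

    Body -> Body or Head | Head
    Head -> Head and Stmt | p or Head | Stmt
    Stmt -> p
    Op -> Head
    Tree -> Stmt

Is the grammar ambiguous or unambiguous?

Ambiguous

Witness: p or p

Derivation 1: Body ⇒ Body or Head ⇒ Head or Head ⇒ Stmt or Head ⇒ p or Head ⇒ p or Stmt ⇒ p or p
Derivation 2: Body ⇒ Head ⇒ p or Head ⇒ p or Stmt ⇒ p or p

Two distinct leftmost derivations for the same string.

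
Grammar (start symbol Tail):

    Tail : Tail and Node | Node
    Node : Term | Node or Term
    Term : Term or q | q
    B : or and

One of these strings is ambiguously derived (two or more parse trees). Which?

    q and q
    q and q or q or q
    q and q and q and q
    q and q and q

q and q or q or q

q and q: 1 tree
q and q or q or q: 4 trees
q and q and q and q: 1 tree
q and q and q: 1 tree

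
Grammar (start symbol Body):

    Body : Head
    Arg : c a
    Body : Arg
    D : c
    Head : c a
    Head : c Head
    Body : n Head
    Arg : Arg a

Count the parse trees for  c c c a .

Parse trees for c c c a:
  [Body [Head c [Head c [Head c a]]]]

1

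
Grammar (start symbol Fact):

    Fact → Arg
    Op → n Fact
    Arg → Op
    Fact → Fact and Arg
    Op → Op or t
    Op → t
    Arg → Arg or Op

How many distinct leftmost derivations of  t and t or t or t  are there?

4

Parse trees for t and t or t or t:
  [Fact [Fact [Arg [Op t]]] and [Arg [Op [Op [Op t] or t] or t]]]
  [Fact [Fact [Arg [Op t]]] and [Arg [Arg [Op t]] or [Op [Op t] or t]]]
  [Fact [Fact [Arg [Op t]]] and [Arg [Arg [Op [Op t] or t]] or [Op t]]]
  [Fact [Fact [Arg [Op t]]] and [Arg [Arg [Arg [Op t]] or [Op t]] or [Op t]]]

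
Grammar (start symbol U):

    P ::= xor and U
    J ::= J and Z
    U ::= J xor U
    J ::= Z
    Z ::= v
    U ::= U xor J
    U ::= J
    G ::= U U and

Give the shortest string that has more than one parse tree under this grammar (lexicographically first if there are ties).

length 1: no string has ≥2 trees
length 3: v xor v has 2 parse trees

Two derivations of v xor v:
  U ⇒ J xor U ⇒ Z xor U ⇒ v xor U ⇒ v xor J ⇒ v xor Z ⇒ v xor v
  U ⇒ U xor J ⇒ J xor J ⇒ Z xor J ⇒ v xor J ⇒ v xor Z ⇒ v xor v

v xor v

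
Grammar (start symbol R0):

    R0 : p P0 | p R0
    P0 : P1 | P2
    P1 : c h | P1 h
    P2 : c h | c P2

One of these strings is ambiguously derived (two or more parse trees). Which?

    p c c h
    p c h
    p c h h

p c c h: 1 tree
p c h: 2 trees
p c h h: 1 tree

p c h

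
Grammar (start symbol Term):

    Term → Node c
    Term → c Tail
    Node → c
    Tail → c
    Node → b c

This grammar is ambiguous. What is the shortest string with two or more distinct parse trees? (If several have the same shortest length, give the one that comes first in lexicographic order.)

length 2: c c has 2 parse trees

Two derivations of c c:
  Term ⇒ Node c ⇒ c c
  Term ⇒ c Tail ⇒ c c

c c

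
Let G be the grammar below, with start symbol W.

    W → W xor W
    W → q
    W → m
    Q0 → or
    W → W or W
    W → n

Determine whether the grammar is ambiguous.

Witness: m or m or m

Derivation 1: W ⇒ W or W ⇒ m or W ⇒ m or W or W ⇒ m or m or W ⇒ m or m or m
Derivation 2: W ⇒ W or W ⇒ W or W or W ⇒ m or W or W ⇒ m or m or W ⇒ m or m or m

Two distinct leftmost derivations for the same string.

Ambiguous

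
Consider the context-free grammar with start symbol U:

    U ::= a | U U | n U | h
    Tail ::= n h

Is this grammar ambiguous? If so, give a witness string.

Ambiguous

Witness: a a a

Derivation 1: U ⇒ U U ⇒ a U ⇒ a U U ⇒ a a U ⇒ a a a
Derivation 2: U ⇒ U U ⇒ U U U ⇒ a U U ⇒ a a U ⇒ a a a

Two distinct leftmost derivations for the same string.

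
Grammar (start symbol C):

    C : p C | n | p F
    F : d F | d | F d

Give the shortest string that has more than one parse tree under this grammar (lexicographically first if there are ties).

length 1: no string has ≥2 trees
length 2: no string has ≥2 trees
length 3: p d d has 2 parse trees

Two derivations of p d d:
  C ⇒ p F ⇒ p d F ⇒ p d d
  C ⇒ p F ⇒ p F d ⇒ p d d

p d d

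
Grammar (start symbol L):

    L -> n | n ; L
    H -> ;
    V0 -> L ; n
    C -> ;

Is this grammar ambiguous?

Unambiguous

Only L is reachable from L; ignoring the rest: Right-recursive list with a separator: after each atom, whether the separator follows determines the rule. One parse per string.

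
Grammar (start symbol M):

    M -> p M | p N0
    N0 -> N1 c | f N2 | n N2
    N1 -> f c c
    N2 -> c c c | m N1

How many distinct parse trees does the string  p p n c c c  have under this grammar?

Parse trees for p p n c c c:
  [M p [M p [N0 n [N2 c c c]]]]

1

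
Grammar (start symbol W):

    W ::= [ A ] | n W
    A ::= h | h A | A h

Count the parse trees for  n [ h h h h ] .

8

Parse trees for n [ h h h h ]:
  [W n [W [ [A h [A h [A h [A h]]]] ]]]
  [W n [W [ [A h [A h [A [A h] h]]] ]]]
  [W n [W [ [A h [A [A h [A h]] h]] ]]]
  [W n [W [ [A h [A [A [A h] h] h]] ]]]
  [W n [W [ [A [A h [A h [A h]]] h] ]]]
  [W n [W [ [A [A h [A [A h] h]] h] ]]]
  [W n [W [ [A [A [A h [A h]] h] h] ]]]
  [W n [W [ [A [A [A [A h] h] h] h] ]]]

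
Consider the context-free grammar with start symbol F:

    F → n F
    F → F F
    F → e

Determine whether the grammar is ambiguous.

Witness: e e e

Derivation 1: F ⇒ F F ⇒ F F F ⇒ e F F ⇒ e e F ⇒ e e e
Derivation 2: F ⇒ F F ⇒ e F ⇒ e F F ⇒ e e F ⇒ e e e

Two distinct leftmost derivations for the same string.

Ambiguous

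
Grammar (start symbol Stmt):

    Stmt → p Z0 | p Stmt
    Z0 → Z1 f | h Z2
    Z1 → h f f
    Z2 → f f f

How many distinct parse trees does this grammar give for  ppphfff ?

Parse trees for ppphfff:
  [Stmt p [Stmt p [Stmt p [Z0 [Z1 h f f] f]]]]
  [Stmt p [Stmt p [Stmt p [Z0 h [Z2 f f f]]]]]

2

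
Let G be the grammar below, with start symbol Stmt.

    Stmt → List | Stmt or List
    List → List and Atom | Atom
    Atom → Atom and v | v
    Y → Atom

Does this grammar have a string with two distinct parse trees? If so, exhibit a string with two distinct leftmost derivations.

Ambiguous

Witness: v and v

Derivation 1: Stmt ⇒ List ⇒ List and Atom ⇒ Atom and Atom ⇒ v and Atom ⇒ v and v
Derivation 2: Stmt ⇒ List ⇒ Atom ⇒ Atom and v ⇒ v and v

Two distinct leftmost derivations for the same string.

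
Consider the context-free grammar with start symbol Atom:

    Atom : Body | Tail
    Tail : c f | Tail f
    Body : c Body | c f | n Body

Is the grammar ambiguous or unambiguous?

Witness: c f

Derivation 1: Atom ⇒ Body ⇒ c f
Derivation 2: Atom ⇒ Tail ⇒ c f

Two distinct leftmost derivations for the same string.

Ambiguous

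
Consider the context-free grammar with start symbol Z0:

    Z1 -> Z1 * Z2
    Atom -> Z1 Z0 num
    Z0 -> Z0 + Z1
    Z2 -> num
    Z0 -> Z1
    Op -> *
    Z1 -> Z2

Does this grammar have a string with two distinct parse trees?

Unambiguous

(Atom, Op are unreachable from Z0, so their rules don't affect L(Z0).) The grammar is stratified — Z0 handles '+' (left-recursive), Z1 handles '*', Z2 atoms. Each operator has a fixed associativity and precedence level, so every string has one parse.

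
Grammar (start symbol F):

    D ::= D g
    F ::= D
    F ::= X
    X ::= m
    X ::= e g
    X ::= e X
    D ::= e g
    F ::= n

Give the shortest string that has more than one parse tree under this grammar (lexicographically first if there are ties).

length 1: no string has ≥2 trees
length 2: e g has 2 parse trees

Two derivations of e g:
  F ⇒ D ⇒ e g
  F ⇒ X ⇒ e g

e g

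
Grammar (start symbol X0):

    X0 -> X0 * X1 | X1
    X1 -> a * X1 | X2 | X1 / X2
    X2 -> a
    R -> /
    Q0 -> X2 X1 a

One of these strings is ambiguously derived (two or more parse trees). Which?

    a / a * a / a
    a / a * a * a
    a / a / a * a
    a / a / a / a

a / a * a / a: 1 tree
a / a * a * a: 2 trees
a / a / a * a: 1 tree
a / a / a / a: 1 tree

a / a * a * a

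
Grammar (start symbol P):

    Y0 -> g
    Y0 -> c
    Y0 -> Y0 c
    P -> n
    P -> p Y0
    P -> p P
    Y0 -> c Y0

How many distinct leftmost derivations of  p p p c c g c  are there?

3

Parse trees for p p p c c g c:
  [P p [P p [P p [Y0 [Y0 c [Y0 c [Y0 g]]] c]]]]
  [P p [P p [P p [Y0 c [Y0 [Y0 c [Y0 g]] c]]]]]
  [P p [P p [P p [Y0 c [Y0 c [Y0 [Y0 g] c]]]]]]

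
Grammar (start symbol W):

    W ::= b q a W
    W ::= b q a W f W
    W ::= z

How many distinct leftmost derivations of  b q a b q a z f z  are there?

2

Parse trees for b q a b q a z f z:
  [W b q a [W b q a [W z] f [W z]]]
  [W b q a [W b q a [W z]] f [W z]]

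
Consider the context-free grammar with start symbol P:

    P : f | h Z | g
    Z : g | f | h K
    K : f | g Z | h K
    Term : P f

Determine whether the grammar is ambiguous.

Only P, Z, K are reachable from P; ignoring the rest: The reachable rules are right-linear with at most one rule per (nonterminal, next-terminal) pair. Each input token forces the next rule, so parsing is deterministic.

Unambiguous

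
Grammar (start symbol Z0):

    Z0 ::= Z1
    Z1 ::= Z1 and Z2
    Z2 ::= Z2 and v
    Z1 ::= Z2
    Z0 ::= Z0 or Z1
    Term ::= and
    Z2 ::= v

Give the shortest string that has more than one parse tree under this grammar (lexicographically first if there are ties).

v and v

length 1: no string has ≥2 trees
length 3: v and v has 2 parse trees

Two derivations of v and v:
  Z0 ⇒ Z1 ⇒ Z1 and Z2 ⇒ Z2 and Z2 ⇒ v and Z2 ⇒ v and v
  Z0 ⇒ Z1 ⇒ Z2 ⇒ Z2 and v ⇒ v and v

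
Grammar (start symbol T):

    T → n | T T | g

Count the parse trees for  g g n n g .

Parse trees for g g n n g (showing first 6 of 14):
  [T [T g] [T [T g] [T [T n] [T [T n] [T g]]]]]
  [T [T g] [T [T g] [T [T [T n] [T n]] [T g]]]]
  [T [T g] [T [T [T g] [T n]] [T [T n] [T g]]]]
  [T [T g] [T [T [T g] [T [T n] [T n]]] [T g]]]
  [T [T g] [T [T [T [T g] [T n]] [T n]] [T g]]]
  [T [T [T g] [T g]] [T [T n] [T [T n] [T g]]]]

14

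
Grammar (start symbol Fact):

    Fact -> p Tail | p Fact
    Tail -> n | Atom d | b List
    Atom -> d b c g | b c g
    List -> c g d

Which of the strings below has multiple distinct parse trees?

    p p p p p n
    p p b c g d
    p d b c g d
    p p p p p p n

p p b c g d

p p p p p n: 1 tree
p p b c g d: 2 trees
p d b c g d: 1 tree
p p p p p p n: 1 tree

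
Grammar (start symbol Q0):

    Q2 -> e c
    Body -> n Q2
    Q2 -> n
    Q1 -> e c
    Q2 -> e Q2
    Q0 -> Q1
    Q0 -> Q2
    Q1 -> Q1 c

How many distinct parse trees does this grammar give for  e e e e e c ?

1

Parse trees for e e e e e c:
  [Q0 [Q2 e [Q2 e [Q2 e [Q2 e [Q2 e c]]]]]]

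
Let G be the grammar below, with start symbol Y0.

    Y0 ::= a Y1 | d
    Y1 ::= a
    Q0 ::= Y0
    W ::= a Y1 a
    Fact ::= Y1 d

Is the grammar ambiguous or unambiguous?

(Q0, W, Fact are unreachable from Y0, so their rules don't affect L(Y0).) Each reachable nonterminal has at most one production per leading terminal, and all productions are right-linear; the derivation is determined token-by-token.

Unambiguous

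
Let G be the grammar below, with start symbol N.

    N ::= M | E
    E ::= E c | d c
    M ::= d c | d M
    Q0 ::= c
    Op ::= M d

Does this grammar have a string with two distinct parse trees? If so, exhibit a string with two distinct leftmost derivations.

Ambiguous

Witness: d c

Derivation 1: N ⇒ M ⇒ d c
Derivation 2: N ⇒ E ⇒ d c

Two distinct leftmost derivations for the same string.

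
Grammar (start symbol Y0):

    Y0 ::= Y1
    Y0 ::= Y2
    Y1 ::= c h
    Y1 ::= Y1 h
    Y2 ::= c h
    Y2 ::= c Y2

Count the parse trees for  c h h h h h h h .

1

Parse trees for c h h h h h h h:
  [Y0 [Y1 [Y1 [Y1 [Y1 [Y1 [Y1 [Y1 c h] h] h] h] h] h] h]]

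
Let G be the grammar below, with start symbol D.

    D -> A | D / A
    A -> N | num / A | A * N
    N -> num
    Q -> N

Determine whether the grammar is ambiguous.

Witness: num / num

Derivation 1: D ⇒ A ⇒ num / A ⇒ num / N ⇒ num / num
Derivation 2: D ⇒ D / A ⇒ A / A ⇒ N / A ⇒ num / A ⇒ num / N ⇒ num / num

Two distinct leftmost derivations for the same string.

Ambiguous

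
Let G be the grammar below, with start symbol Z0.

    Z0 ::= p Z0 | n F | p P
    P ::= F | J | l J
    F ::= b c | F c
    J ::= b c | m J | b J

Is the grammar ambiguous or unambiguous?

Ambiguous

Witness: p b c

Derivation 1: Z0 ⇒ p P ⇒ p F ⇒ p b c
Derivation 2: Z0 ⇒ p P ⇒ p J ⇒ p b c

Two distinct leftmost derivations for the same string.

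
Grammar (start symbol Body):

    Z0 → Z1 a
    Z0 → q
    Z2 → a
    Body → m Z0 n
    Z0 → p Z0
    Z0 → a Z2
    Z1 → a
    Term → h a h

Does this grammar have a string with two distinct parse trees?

Witness: m a a n

Derivation 1: Body ⇒ m Z0 n ⇒ m Z1 a n ⇒ m a a n
Derivation 2: Body ⇒ m Z0 n ⇒ m a Z2 n ⇒ m a a n

Two distinct leftmost derivations for the same string.

Ambiguous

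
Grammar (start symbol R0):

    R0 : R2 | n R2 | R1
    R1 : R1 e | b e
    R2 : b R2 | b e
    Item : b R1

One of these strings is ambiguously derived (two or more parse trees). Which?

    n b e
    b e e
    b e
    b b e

n b e: 1 tree
b e e: 1 tree
b e: 2 trees
b b e: 1 tree

b e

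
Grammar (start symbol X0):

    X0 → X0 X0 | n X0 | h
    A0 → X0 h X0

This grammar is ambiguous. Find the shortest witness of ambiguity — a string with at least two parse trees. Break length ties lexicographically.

h h h

length 1: no string has ≥2 trees
length 2: no string has ≥2 trees
length 3: h h h has 2 parse trees

Two derivations of h h h:
  X0 ⇒ X0 X0 ⇒ X0 X0 X0 ⇒ h X0 X0 ⇒ h h X0 ⇒ h h h
  X0 ⇒ X0 X0 ⇒ h X0 ⇒ h X0 X0 ⇒ h h X0 ⇒ h h h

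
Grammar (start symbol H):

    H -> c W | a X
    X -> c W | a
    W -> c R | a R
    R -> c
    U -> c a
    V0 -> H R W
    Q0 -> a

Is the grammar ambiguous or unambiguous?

Unambiguous

(U, V0, Q0 are unreachable from H, so their rules don't affect L(H).) Each reachable nonterminal has at most one production per leading terminal, and all productions are right-linear; the derivation is determined token-by-token.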